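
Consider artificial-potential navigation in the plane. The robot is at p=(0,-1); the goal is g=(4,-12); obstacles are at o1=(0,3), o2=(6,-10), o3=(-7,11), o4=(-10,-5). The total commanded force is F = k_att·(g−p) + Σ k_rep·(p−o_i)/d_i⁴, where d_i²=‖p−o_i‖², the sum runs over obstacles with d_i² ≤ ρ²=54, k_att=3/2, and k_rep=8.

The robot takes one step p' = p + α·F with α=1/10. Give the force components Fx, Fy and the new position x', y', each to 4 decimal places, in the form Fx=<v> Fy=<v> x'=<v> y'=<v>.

F_att = 3/2·(g−p) = 3/2·(4,-11) = (6.0000,-16.5000)
o1: d²=16 ≤ ρ²=54; F_rep = 8·(0,-4)/16² = (0.0000,-0.1250)
o2: d²=117 > ρ²=54 → inactive
o3: d²=193 > ρ²=54 → inactive
o4: d²=116 > ρ²=54 → inactive
F = F_att + ΣF_rep = (6.0000,-16.6250)
p' = p + 1/10·F = (0.6000,-2.6625)

Fx=6.0000 Fy=-16.6250 x'=0.6000 y'=-2.6625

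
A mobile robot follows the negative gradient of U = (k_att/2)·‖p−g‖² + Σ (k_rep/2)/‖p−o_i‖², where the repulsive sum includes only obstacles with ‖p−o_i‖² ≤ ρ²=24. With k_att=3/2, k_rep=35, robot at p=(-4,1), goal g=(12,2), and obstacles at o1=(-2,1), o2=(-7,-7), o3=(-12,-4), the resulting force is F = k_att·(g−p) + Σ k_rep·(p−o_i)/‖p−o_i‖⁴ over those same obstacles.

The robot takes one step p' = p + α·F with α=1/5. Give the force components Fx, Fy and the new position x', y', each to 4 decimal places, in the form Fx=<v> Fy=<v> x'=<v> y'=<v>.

Fx=19.6250 Fy=1.5000 x'=-0.0750 y'=1.3000

F_att = 3/2·(g−p) = 3/2·(16,1) = (24.0000,1.5000)
o1: d²=4 ≤ ρ²=24; F_rep = 35·(-2,0)/4² = (-4.3750,0.0000)
o2: d²=73 > ρ²=24 → inactive
o3: d²=89 > ρ²=24 → inactive
F = F_att + ΣF_rep = (19.6250,1.5000)
p' = p + 1/5·F = (-0.0750,1.3000)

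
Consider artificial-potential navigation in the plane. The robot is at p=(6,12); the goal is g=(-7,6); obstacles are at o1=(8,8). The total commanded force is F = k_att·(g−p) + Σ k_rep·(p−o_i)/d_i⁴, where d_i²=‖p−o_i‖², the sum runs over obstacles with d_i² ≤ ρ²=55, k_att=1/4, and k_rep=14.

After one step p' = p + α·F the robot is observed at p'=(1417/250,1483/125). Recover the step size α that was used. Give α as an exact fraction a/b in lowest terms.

α = 1/10

F_att = 1/4·(g−p) = 1/4·(-13,-6) = (-3.2500,-1.5000)
o1: d²=20 ≤ ρ²=55; F_rep = 14·(-2,4)/20² = (-0.0700,0.1400)
F = F_att + ΣF_rep = (-3.3200,-1.3600)
Δp = p'−p = (-0.3320,-0.1360); α = Δx/Fx = (-83/250) / (-83/25) = 1/10
check: Δy/Fy = (-17/125) / (-34/25) = 1/10 ✓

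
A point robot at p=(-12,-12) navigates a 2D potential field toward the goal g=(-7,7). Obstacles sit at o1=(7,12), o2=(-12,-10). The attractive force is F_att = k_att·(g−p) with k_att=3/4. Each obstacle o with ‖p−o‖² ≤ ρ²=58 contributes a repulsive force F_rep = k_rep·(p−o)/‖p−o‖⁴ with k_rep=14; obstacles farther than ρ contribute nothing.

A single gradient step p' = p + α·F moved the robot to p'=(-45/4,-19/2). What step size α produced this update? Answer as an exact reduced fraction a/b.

α = 1/5

F_att = 3/4·(g−p) = 3/4·(5,19) = (3.7500,14.2500)
o1: d²=937 > ρ²=58 → inactive
o2: d²=4 ≤ ρ²=58; F_rep = 14·(0,-2)/4² = (0.0000,-1.7500)
F = F_att + ΣF_rep = (3.7500,12.5000)
Δp = p'−p = (0.7500,2.5000); α = Δx/Fx = (3/4) / (15/4) = 1/5
check: Δy/Fy = (5/2) / (25/2) = 1/5 ✓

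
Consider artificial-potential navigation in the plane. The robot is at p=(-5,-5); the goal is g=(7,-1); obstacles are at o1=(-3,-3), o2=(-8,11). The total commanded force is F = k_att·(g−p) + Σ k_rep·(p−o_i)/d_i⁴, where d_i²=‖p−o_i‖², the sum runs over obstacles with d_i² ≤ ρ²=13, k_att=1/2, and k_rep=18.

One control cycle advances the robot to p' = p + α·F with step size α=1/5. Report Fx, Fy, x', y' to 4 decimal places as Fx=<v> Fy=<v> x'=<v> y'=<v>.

Fx=5.4375 Fy=1.4375 x'=-3.9125 y'=-4.7125

F_att = 1/2·(g−p) = 1/2·(12,4) = (6.0000,2.0000)
o1: d²=8 ≤ ρ²=13; F_rep = 18·(-2,-2)/8² = (-0.5625,-0.5625)
o2: d²=265 > ρ²=13 → inactive
F = F_att + ΣF_rep = (5.4375,1.4375)
p' = p + 1/5·F = (-3.9125,-4.7125)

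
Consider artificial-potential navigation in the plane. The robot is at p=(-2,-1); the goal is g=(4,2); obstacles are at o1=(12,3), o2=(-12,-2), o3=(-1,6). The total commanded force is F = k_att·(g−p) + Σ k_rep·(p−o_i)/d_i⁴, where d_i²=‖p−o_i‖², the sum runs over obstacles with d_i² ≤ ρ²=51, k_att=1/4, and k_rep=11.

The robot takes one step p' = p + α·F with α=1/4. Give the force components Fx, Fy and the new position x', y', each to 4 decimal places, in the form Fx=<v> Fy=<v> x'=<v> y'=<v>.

Fx=1.4956 Fy=0.7192 x'=-1.6261 y'=-0.8202

F_att = 1/4·(g−p) = 1/4·(6,3) = (1.5000,0.7500)
o1: d²=212 > ρ²=51 → inactive
o2: d²=101 > ρ²=51 → inactive
o3: d²=50 ≤ ρ²=51; F_rep = 11·(-1,-7)/50² = (-0.0044,-0.0308)
F = F_att + ΣF_rep = (1.4956,0.7192)
p' = p + 1/4·F = (-1.6261,-0.8202)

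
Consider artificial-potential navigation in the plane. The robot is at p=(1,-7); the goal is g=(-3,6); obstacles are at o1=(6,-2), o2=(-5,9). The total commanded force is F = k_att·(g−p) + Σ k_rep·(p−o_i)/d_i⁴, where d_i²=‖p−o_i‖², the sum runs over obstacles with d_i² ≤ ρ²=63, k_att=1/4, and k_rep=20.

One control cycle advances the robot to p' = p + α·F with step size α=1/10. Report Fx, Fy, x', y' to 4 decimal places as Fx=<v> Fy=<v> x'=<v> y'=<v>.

Fx=-1.0400 Fy=3.2100 x'=0.8960 y'=-6.6790

F_att = 1/4·(g−p) = 1/4·(-4,13) = (-1.0000,3.2500)
o1: d²=50 ≤ ρ²=63; F_rep = 20·(-5,-5)/50² = (-0.0400,-0.0400)
o2: d²=292 > ρ²=63 → inactive
F = F_att + ΣF_rep = (-1.0400,3.2100)
p' = p + 1/10·F = (0.8960,-6.6790)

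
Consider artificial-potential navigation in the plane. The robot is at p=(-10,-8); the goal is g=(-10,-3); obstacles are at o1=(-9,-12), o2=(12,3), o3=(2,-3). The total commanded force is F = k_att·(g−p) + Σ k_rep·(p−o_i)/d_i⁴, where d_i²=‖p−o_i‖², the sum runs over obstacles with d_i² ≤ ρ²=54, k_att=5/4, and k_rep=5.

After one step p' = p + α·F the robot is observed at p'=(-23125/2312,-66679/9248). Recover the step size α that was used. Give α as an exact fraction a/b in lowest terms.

α = 1/8

F_att = 5/4·(g−p) = 5/4·(0,5) = (0.0000,6.2500)
o1: d²=17 ≤ ρ²=54; F_rep = 5·(-1,4)/17² = (-0.0173,0.0692)
o2: d²=605 > ρ²=54 → inactive
o3: d²=169 > ρ²=54 → inactive
F = F_att + ΣF_rep = (-0.0173,6.3192)
Δp = p'−p = (-0.0022,0.7899); α = Δx/Fx = (-5/2312) / (-5/289) = 1/8
check: Δy/Fy = (7305/9248) / (7305/1156) = 1/8 ✓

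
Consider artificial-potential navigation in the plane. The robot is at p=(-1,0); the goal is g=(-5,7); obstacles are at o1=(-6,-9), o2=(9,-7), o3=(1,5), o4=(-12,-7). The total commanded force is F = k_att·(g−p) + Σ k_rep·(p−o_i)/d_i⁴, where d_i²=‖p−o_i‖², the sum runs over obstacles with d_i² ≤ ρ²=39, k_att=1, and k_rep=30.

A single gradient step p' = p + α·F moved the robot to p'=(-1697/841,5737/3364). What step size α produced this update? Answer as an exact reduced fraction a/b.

α = 1/4

F_att = 1·(g−p) = 1·(-4,7) = (-4.0000,7.0000)
o1: d²=106 > ρ²=39 → inactive
o2: d²=149 > ρ²=39 → inactive
o3: d²=29 ≤ ρ²=39; F_rep = 30·(-2,-5)/29² = (-0.0713,-0.1784)
o4: d²=170 > ρ²=39 → inactive
F = F_att + ΣF_rep = (-4.0713,6.8216)
Δp = p'−p = (-1.0178,1.7054); α = Δx/Fx = (-856/841) / (-3424/841) = 1/4
check: Δy/Fy = (5737/3364) / (5737/841) = 1/4 ✓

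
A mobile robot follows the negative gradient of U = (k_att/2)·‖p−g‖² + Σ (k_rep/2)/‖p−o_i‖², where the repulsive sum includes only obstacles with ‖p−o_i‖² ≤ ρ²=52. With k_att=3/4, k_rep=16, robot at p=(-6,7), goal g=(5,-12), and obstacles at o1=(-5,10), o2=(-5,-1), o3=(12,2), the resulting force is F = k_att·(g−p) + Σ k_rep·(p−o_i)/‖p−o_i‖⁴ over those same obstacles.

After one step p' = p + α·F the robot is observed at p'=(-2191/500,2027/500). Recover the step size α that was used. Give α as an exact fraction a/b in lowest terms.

α = 1/5

F_att = 3/4·(g−p) = 3/4·(11,-19) = (8.2500,-14.2500)
o1: d²=10 ≤ ρ²=52; F_rep = 16·(-1,-3)/10² = (-0.1600,-0.4800)
o2: d²=65 > ρ²=52 → inactive
o3: d²=349 > ρ²=52 → inactive
F = F_att + ΣF_rep = (8.0900,-14.7300)
Δp = p'−p = (1.6180,-2.9460); α = Δx/Fx = (809/500) / (809/100) = 1/5
check: Δy/Fy = (-1473/500) / (-1473/100) = 1/5 ✓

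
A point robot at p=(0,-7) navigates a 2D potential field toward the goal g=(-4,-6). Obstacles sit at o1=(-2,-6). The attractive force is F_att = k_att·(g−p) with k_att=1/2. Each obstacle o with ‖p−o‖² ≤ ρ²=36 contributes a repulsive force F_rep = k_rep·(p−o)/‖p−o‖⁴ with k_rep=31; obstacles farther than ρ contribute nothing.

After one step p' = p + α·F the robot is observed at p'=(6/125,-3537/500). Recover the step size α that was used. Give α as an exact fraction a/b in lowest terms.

F_att = 1/2·(g−p) = 1/2·(-4,1) = (-2.0000,0.5000)
o1: d²=5 ≤ ρ²=36; F_rep = 31·(2,-1)/5² = (2.4800,-1.2400)
F = F_att + ΣF_rep = (0.4800,-0.7400)
Δp = p'−p = (0.0480,-0.0740); α = Δx/Fx = (6/125) / (12/25) = 1/10
check: Δy/Fy = (-37/500) / (-37/50) = 1/10 ✓

α = 1/10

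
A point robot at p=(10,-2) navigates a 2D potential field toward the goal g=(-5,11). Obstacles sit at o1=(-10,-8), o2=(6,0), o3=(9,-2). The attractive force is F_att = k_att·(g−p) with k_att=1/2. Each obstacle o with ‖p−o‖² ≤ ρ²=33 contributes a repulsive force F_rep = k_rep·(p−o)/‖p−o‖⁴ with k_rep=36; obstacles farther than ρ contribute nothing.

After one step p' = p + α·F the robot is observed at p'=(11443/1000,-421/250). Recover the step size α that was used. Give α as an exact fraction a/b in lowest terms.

F_att = 1/2·(g−p) = 1/2·(-15,13) = (-7.5000,6.5000)
o1: d²=436 > ρ²=33 → inactive
o2: d²=20 ≤ ρ²=33; F_rep = 36·(4,-2)/20² = (0.3600,-0.1800)
o3: d²=1 ≤ ρ²=33; F_rep = 36·(1,0)/1² = (36.0000,0.0000)
F = F_att + ΣF_rep = (28.8600,6.3200)
Δp = p'−p = (1.4430,0.3160); α = Δx/Fx = (1443/1000) / (1443/50) = 1/20
check: Δy/Fy = (79/250) / (158/25) = 1/20 ✓

α = 1/20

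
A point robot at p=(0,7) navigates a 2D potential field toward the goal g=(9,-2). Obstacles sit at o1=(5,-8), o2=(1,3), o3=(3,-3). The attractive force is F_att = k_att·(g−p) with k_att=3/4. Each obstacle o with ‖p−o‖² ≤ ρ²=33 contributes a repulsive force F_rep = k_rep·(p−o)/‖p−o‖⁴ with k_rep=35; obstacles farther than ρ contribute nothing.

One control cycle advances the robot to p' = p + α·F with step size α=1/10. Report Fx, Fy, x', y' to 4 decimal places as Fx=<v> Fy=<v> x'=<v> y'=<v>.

Fx=6.6289 Fy=-6.2656 x'=0.6629 y'=6.3734

F_att = 3/4·(g−p) = 3/4·(9,-9) = (6.7500,-6.7500)
o1: d²=250 > ρ²=33 → inactive
o2: d²=17 ≤ ρ²=33; F_rep = 35·(-1,4)/17² = (-0.1211,0.4844)
o3: d²=109 > ρ²=33 → inactive
F = F_att + ΣF_rep = (6.6289,-6.2656)
p' = p + 1/10·F = (0.6629,6.3734)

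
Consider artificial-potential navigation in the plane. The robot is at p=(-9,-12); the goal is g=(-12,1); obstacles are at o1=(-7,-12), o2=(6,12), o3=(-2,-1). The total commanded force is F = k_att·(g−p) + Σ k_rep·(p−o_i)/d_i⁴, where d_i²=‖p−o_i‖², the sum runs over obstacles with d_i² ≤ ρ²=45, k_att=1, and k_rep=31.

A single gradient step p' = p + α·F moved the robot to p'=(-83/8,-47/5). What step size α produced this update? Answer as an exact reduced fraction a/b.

F_att = 1·(g−p) = 1·(-3,13) = (-3.0000,13.0000)
o1: d²=4 ≤ ρ²=45; F_rep = 31·(-2,0)/4² = (-3.8750,0.0000)
o2: d²=801 > ρ²=45 → inactive
o3: d²=170 > ρ²=45 → inactive
F = F_att + ΣF_rep = (-6.8750,13.0000)
Δp = p'−p = (-1.3750,2.6000); α = Δx/Fx = (-11/8) / (-55/8) = 1/5
check: Δy/Fy = (13/5) / (13) = 1/5 ✓

α = 1/5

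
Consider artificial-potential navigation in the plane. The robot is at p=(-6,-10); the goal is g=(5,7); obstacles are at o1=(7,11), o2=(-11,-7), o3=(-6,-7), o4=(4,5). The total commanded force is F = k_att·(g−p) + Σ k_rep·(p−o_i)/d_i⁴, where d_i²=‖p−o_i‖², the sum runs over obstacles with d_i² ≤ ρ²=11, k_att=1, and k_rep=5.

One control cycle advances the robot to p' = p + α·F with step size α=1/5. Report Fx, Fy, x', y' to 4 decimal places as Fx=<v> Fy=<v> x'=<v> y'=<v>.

Fx=11.0000 Fy=16.8148 x'=-3.8000 y'=-6.6370

F_att = 1·(g−p) = 1·(11,17) = (11.0000,17.0000)
o1: d²=610 > ρ²=11 → inactive
o2: d²=34 > ρ²=11 → inactive
o3: d²=9 ≤ ρ²=11; F_rep = 5·(0,-3)/9² = (0.0000,-0.1852)
o4: d²=325 > ρ²=11 → inactive
F = F_att + ΣF_rep = (11.0000,16.8148)
p' = p + 1/5·F = (-3.8000,-6.6370)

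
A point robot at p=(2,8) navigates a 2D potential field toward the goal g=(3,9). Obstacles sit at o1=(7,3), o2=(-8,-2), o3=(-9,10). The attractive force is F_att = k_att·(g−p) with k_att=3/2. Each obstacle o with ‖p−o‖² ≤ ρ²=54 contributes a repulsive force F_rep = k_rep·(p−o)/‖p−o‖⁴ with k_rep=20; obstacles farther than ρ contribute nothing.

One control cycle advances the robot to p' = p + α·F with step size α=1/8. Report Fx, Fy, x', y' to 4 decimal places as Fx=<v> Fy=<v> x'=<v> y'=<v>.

Fx=1.4600 Fy=1.5400 x'=2.1825 y'=8.1925

F_att = 3/2·(g−p) = 3/2·(1,1) = (1.5000,1.5000)
o1: d²=50 ≤ ρ²=54; F_rep = 20·(-5,5)/50² = (-0.0400,0.0400)
o2: d²=200 > ρ²=54 → inactive
o3: d²=125 > ρ²=54 → inactive
F = F_att + ΣF_rep = (1.4600,1.5400)
p' = p + 1/8·F = (2.1825,8.1925)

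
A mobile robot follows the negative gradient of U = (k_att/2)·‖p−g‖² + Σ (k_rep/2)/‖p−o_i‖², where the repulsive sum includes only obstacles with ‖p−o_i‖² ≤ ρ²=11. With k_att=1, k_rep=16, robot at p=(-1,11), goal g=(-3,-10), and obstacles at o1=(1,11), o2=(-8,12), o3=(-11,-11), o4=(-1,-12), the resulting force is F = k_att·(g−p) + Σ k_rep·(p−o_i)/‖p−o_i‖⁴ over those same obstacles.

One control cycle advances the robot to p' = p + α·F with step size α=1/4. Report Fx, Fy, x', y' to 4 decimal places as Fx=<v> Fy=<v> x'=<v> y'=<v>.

Fx=-4.0000 Fy=-21.0000 x'=-2.0000 y'=5.7500

F_att = 1·(g−p) = 1·(-2,-21) = (-2.0000,-21.0000)
o1: d²=4 ≤ ρ²=11; F_rep = 16·(-2,0)/4² = (-2.0000,0.0000)
o2: d²=50 > ρ²=11 → inactive
o3: d²=584 > ρ²=11 → inactive
o4: d²=529 > ρ²=11 → inactive
F = F_att + ΣF_rep = (-4.0000,-21.0000)
p' = p + 1/4·F = (-2.0000,5.7500)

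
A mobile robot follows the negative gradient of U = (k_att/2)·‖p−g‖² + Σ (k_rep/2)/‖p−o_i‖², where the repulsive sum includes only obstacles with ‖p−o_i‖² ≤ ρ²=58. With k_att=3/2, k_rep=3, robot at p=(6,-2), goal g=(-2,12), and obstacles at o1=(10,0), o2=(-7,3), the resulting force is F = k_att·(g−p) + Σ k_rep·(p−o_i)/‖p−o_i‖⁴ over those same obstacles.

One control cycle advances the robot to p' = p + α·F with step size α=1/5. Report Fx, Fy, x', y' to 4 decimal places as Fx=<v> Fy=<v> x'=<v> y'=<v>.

F_att = 3/2·(g−p) = 3/2·(-8,14) = (-12.0000,21.0000)
o1: d²=20 ≤ ρ²=58; F_rep = 3·(-4,-2)/20² = (-0.0300,-0.0150)
o2: d²=194 > ρ²=58 → inactive
F = F_att + ΣF_rep = (-12.0300,20.9850)
p' = p + 1/5·F = (3.5940,2.1970)

Fx=-12.0300 Fy=20.9850 x'=3.5940 y'=2.1970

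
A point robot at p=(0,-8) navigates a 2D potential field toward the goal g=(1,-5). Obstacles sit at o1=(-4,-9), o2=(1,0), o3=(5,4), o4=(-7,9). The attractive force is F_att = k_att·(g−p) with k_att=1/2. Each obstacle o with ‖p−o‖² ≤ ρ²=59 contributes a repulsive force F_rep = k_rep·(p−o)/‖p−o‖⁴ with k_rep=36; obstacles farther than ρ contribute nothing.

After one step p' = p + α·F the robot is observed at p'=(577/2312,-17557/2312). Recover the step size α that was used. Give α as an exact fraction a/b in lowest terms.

α = 1/4

F_att = 1/2·(g−p) = 1/2·(1,3) = (0.5000,1.5000)
o1: d²=17 ≤ ρ²=59; F_rep = 36·(4,1)/17² = (0.4983,0.1246)
o2: d²=65 > ρ²=59 → inactive
o3: d²=169 > ρ²=59 → inactive
o4: d²=338 > ρ²=59 → inactive
F = F_att + ΣF_rep = (0.9983,1.6246)
Δp = p'−p = (0.2496,0.4061); α = Δx/Fx = (577/2312) / (577/578) = 1/4
check: Δy/Fy = (939/2312) / (939/578) = 1/4 ✓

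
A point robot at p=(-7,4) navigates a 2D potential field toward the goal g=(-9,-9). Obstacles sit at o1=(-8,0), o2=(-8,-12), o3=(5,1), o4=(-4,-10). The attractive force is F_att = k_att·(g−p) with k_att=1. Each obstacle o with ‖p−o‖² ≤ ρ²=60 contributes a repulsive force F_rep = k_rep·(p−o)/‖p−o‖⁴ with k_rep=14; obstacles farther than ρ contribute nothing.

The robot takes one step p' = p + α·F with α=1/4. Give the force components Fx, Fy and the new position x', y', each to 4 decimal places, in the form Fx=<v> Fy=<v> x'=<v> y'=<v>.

F_att = 1·(g−p) = 1·(-2,-13) = (-2.0000,-13.0000)
o1: d²=17 ≤ ρ²=60; F_rep = 14·(1,4)/17² = (0.0484,0.1938)
o2: d²=257 > ρ²=60 → inactive
o3: d²=153 > ρ²=60 → inactive
o4: d²=205 > ρ²=60 → inactive
F = F_att + ΣF_rep = (-1.9516,-12.8062)
p' = p + 1/4·F = (-7.4879,0.7984)

Fx=-1.9516 Fy=-12.8062 x'=-7.4879 y'=0.7984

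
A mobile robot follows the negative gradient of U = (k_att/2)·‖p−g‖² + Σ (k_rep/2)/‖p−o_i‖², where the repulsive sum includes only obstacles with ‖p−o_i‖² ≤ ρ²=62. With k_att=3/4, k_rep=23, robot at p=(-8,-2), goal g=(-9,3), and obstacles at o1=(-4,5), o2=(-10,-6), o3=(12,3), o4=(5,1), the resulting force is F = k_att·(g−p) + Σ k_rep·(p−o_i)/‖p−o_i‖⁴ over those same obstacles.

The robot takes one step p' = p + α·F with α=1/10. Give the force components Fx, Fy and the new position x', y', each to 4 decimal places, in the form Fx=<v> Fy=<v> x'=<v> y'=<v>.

Fx=-0.6350 Fy=3.9800 x'=-8.0635 y'=-1.6020

F_att = 3/4·(g−p) = 3/4·(-1,5) = (-0.7500,3.7500)
o1: d²=65 > ρ²=62 → inactive
o2: d²=20 ≤ ρ²=62; F_rep = 23·(2,4)/20² = (0.1150,0.2300)
o3: d²=425 > ρ²=62 → inactive
o4: d²=178 > ρ²=62 → inactive
F = F_att + ΣF_rep = (-0.6350,3.9800)
p' = p + 1/10·F = (-8.0635,-1.6020)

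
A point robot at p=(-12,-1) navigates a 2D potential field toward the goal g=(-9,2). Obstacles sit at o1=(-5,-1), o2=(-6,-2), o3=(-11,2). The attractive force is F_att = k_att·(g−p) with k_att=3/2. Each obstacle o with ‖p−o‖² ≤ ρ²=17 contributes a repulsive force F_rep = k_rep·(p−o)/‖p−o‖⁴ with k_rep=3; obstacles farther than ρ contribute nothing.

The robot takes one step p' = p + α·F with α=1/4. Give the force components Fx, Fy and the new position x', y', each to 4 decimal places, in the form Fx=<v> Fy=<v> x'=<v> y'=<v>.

F_att = 3/2·(g−p) = 3/2·(3,3) = (4.5000,4.5000)
o1: d²=49 > ρ²=17 → inactive
o2: d²=37 > ρ²=17 → inactive
o3: d²=10 ≤ ρ²=17; F_rep = 3·(-1,-3)/10² = (-0.0300,-0.0900)
F = F_att + ΣF_rep = (4.4700,4.4100)
p' = p + 1/4·F = (-10.8825,0.1025)

Fx=4.4700 Fy=4.4100 x'=-10.8825 y'=0.1025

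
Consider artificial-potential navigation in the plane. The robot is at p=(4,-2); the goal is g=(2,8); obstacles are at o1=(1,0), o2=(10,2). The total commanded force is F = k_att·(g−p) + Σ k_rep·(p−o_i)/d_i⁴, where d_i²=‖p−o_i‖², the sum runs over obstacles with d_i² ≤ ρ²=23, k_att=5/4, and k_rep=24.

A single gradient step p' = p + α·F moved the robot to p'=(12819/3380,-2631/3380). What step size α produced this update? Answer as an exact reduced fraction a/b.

F_att = 5/4·(g−p) = 5/4·(-2,10) = (-2.5000,12.5000)
o1: d²=13 ≤ ρ²=23; F_rep = 24·(3,-2)/13² = (0.4260,-0.2840)
o2: d²=52 > ρ²=23 → inactive
F = F_att + ΣF_rep = (-2.0740,12.2160)
Δp = p'−p = (-0.2074,1.2216); α = Δx/Fx = (-701/3380) / (-701/338) = 1/10
check: Δy/Fy = (4129/3380) / (4129/338) = 1/10 ✓

α = 1/10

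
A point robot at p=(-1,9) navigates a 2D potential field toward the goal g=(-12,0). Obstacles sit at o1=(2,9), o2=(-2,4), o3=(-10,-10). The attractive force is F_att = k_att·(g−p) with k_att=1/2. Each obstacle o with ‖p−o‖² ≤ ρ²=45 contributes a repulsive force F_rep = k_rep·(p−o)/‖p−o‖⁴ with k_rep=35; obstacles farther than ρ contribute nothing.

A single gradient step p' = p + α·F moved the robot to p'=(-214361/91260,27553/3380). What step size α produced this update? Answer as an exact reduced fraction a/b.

α = 1/5

F_att = 1/2·(g−p) = 1/2·(-11,-9) = (-5.5000,-4.5000)
o1: d²=9 ≤ ρ²=45; F_rep = 35·(-3,0)/9² = (-1.2963,0.0000)
o2: d²=26 ≤ ρ²=45; F_rep = 35·(1,5)/26² = (0.0518,0.2589)
o3: d²=442 > ρ²=45 → inactive
F = F_att + ΣF_rep = (-6.7445,-4.2411)
Δp = p'−p = (-1.3489,-0.8482); α = Δx/Fx = (-123101/91260) / (-123101/18252) = 1/5
check: Δy/Fy = (-2867/3380) / (-2867/676) = 1/5 ✓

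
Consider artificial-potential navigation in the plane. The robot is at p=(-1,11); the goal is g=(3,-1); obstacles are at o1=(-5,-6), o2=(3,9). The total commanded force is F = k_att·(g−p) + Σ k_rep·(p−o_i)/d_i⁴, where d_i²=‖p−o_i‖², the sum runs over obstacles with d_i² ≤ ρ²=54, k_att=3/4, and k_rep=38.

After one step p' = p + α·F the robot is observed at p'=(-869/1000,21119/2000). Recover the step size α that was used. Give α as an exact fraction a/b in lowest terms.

F_att = 3/4·(g−p) = 3/4·(4,-12) = (3.0000,-9.0000)
o1: d²=305 > ρ²=54 → inactive
o2: d²=20 ≤ ρ²=54; F_rep = 38·(-4,2)/20² = (-0.3800,0.1900)
F = F_att + ΣF_rep = (2.6200,-8.8100)
Δp = p'−p = (0.1310,-0.4405); α = Δx/Fx = (131/1000) / (131/50) = 1/20
check: Δy/Fy = (-881/2000) / (-881/100) = 1/20 ✓

α = 1/20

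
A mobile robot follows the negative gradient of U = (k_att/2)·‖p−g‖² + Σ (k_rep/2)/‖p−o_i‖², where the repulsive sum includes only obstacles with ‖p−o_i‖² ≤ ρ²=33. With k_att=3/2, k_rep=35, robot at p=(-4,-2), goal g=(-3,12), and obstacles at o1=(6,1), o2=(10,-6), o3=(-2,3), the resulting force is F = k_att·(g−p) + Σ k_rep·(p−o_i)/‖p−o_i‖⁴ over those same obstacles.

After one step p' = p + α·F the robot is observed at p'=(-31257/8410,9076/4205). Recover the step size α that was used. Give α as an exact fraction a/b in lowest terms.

α = 1/5

F_att = 3/2·(g−p) = 3/2·(1,14) = (1.5000,21.0000)
o1: d²=109 > ρ²=33 → inactive
o2: d²=212 > ρ²=33 → inactive
o3: d²=29 ≤ ρ²=33; F_rep = 35·(-2,-5)/29² = (-0.0832,-0.2081)
F = F_att + ΣF_rep = (1.4168,20.7919)
Δp = p'−p = (0.2834,4.1584); α = Δx/Fx = (2383/8410) / (2383/1682) = 1/5
check: Δy/Fy = (17486/4205) / (17486/841) = 1/5 ✓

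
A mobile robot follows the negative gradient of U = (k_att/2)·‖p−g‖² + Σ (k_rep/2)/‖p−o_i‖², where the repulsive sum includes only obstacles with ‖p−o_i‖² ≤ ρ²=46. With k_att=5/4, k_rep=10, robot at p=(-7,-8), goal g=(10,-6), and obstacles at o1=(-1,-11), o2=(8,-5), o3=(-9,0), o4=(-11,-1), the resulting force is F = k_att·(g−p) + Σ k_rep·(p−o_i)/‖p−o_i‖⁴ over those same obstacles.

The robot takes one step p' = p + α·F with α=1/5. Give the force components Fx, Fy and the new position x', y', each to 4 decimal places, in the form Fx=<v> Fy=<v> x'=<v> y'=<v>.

F_att = 5/4·(g−p) = 5/4·(17,2) = (21.2500,2.5000)
o1: d²=45 ≤ ρ²=46; F_rep = 10·(-6,3)/45² = (-0.0296,0.0148)
o2: d²=234 > ρ²=46 → inactive
o3: d²=68 > ρ²=46 → inactive
o4: d²=65 > ρ²=46 → inactive
F = F_att + ΣF_rep = (21.2204,2.5148)
p' = p + 1/5·F = (-2.7559,-7.4970)

Fx=21.2204 Fy=2.5148 x'=-2.7559 y'=-7.4970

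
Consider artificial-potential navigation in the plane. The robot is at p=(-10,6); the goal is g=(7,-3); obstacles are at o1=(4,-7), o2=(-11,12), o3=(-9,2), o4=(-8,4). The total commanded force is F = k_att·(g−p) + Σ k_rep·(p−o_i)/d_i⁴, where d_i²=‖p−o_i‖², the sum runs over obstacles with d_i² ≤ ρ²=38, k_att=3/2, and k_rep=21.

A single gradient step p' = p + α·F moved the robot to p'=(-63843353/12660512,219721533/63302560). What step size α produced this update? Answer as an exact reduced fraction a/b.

α = 1/5

F_att = 3/2·(g−p) = 3/2·(17,-9) = (25.5000,-13.5000)
o1: d²=365 > ρ²=38 → inactive
o2: d²=37 ≤ ρ²=38; F_rep = 21·(1,-6)/37² = (0.0153,-0.0920)
o3: d²=17 ≤ ρ²=38; F_rep = 21·(-1,4)/17² = (-0.0727,0.2907)
o4: d²=8 ≤ ρ²=38; F_rep = 21·(-2,2)/8² = (-0.6562,0.6562)
F = F_att + ΣF_rep = (24.7864,-12.6451)
Δp = p'−p = (4.9573,-2.5290); α = Δx/Fx = (62761767/12660512) / (313808835/12660512) = 1/5
check: Δy/Fy = (-160093827/63302560) / (-160093827/12660512) = 1/5 ✓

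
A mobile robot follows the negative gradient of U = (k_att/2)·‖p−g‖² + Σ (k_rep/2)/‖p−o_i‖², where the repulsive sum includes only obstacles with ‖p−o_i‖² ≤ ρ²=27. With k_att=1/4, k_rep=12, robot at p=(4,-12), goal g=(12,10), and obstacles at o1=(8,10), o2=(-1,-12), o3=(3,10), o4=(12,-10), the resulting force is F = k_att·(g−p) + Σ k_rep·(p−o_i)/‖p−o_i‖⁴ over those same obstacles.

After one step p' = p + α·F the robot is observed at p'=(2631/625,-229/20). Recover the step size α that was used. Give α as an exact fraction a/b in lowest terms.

F_att = 1/4·(g−p) = 1/4·(8,22) = (2.0000,5.5000)
o1: d²=500 > ρ²=27 → inactive
o2: d²=25 ≤ ρ²=27; F_rep = 12·(5,0)/25² = (0.0960,0.0000)
o3: d²=485 > ρ²=27 → inactive
o4: d²=68 > ρ²=27 → inactive
F = F_att + ΣF_rep = (2.0960,5.5000)
Δp = p'−p = (0.2096,0.5500); α = Δx/Fx = (131/625) / (262/125) = 1/10
check: Δy/Fy = (11/20) / (11/2) = 1/10 ✓

α = 1/10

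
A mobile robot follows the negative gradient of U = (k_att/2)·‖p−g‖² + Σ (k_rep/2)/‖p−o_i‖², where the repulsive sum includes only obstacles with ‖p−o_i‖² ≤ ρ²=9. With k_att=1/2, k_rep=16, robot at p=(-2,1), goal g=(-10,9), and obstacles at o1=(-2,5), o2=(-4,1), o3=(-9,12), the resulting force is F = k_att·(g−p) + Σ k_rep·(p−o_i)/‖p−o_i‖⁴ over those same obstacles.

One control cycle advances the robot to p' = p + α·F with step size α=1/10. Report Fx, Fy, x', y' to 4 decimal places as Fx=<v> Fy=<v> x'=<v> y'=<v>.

F_att = 1/2·(g−p) = 1/2·(-8,8) = (-4.0000,4.0000)
o1: d²=16 > ρ²=9 → inactive
o2: d²=4 ≤ ρ²=9; F_rep = 16·(2,0)/4² = (2.0000,0.0000)
o3: d²=170 > ρ²=9 → inactive
F = F_att + ΣF_rep = (-2.0000,4.0000)
p' = p + 1/10·F = (-2.2000,1.4000)

Fx=-2.0000 Fy=4.0000 x'=-2.2000 y'=1.4000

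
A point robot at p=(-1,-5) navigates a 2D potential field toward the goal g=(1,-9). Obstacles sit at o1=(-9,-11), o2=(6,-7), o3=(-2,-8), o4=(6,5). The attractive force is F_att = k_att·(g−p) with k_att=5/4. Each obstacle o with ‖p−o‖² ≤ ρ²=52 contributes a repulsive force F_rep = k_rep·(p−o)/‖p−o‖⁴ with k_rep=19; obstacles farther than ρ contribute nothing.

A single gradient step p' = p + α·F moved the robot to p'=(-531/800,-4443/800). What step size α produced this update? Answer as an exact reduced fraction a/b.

F_att = 5/4·(g−p) = 5/4·(2,-4) = (2.5000,-5.0000)
o1: d²=100 > ρ²=52 → inactive
o2: d²=53 > ρ²=52 → inactive
o3: d²=10 ≤ ρ²=52; F_rep = 19·(1,3)/10² = (0.1900,0.5700)
o4: d²=149 > ρ²=52 → inactive
F = F_att + ΣF_rep = (2.6900,-4.4300)
Δp = p'−p = (0.3362,-0.5537); α = Δx/Fx = (269/800) / (269/100) = 1/8
check: Δy/Fy = (-443/800) / (-443/100) = 1/8 ✓

α = 1/8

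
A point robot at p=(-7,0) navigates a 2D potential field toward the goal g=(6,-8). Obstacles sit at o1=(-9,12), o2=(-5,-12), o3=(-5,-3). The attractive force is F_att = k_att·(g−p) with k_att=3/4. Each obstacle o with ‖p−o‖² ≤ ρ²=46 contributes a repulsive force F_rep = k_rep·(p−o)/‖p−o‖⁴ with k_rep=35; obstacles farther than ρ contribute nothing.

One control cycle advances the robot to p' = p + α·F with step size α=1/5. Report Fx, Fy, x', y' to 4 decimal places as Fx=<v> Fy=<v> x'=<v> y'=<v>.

F_att = 3/4·(g−p) = 3/4·(13,-8) = (9.7500,-6.0000)
o1: d²=148 > ρ²=46 → inactive
o2: d²=148 > ρ²=46 → inactive
o3: d²=13 ≤ ρ²=46; F_rep = 35·(-2,3)/13² = (-0.4142,0.6213)
F = F_att + ΣF_rep = (9.3358,-5.3787)
p' = p + 1/5·F = (-5.1328,-1.0757)

Fx=9.3358 Fy=-5.3787 x'=-5.1328 y'=-1.0757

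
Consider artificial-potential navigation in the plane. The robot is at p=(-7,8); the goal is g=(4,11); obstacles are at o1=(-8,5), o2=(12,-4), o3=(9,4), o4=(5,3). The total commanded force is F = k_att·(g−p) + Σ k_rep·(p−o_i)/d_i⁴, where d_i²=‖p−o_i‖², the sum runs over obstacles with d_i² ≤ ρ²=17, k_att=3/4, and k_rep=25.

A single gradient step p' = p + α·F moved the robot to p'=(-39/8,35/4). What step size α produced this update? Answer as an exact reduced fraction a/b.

F_att = 3/4·(g−p) = 3/4·(11,3) = (8.2500,2.2500)
o1: d²=10 ≤ ρ²=17; F_rep = 25·(1,3)/10² = (0.2500,0.7500)
o2: d²=505 > ρ²=17 → inactive
o3: d²=272 > ρ²=17 → inactive
o4: d²=169 > ρ²=17 → inactive
F = F_att + ΣF_rep = (8.5000,3.0000)
Δp = p'−p = (2.1250,0.7500); α = Δx/Fx = (17/8) / (17/2) = 1/4
check: Δy/Fy = (3/4) / (3) = 1/4 ✓

α = 1/4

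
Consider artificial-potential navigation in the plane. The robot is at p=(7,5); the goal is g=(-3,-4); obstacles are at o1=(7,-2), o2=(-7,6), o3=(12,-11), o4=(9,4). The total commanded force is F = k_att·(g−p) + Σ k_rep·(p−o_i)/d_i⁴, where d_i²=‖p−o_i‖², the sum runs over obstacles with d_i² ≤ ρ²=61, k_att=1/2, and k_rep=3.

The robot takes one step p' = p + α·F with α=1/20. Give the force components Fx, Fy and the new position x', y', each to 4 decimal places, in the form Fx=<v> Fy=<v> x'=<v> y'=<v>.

F_att = 1/2·(g−p) = 1/2·(-10,-9) = (-5.0000,-4.5000)
o1: d²=49 ≤ ρ²=61; F_rep = 3·(0,7)/49² = (0.0000,0.0087)
o2: d²=197 > ρ²=61 → inactive
o3: d²=281 > ρ²=61 → inactive
o4: d²=5 ≤ ρ²=61; F_rep = 3·(-2,1)/5² = (-0.2400,0.1200)
F = F_att + ΣF_rep = (-5.2400,-4.3713)
p' = p + 1/20·F = (6.7380,4.7814)

Fx=-5.2400 Fy=-4.3713 x'=6.7380 y'=4.7814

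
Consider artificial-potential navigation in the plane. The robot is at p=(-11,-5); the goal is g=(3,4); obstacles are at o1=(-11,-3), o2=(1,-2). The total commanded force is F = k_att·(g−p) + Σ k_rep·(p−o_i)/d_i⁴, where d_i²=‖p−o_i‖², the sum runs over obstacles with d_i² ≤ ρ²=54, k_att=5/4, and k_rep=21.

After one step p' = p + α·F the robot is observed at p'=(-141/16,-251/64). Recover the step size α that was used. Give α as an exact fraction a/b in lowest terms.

α = 1/8

F_att = 5/4·(g−p) = 5/4·(14,9) = (17.5000,11.2500)
o1: d²=4 ≤ ρ²=54; F_rep = 21·(0,-2)/4² = (0.0000,-2.6250)
o2: d²=153 > ρ²=54 → inactive
F = F_att + ΣF_rep = (17.5000,8.6250)
Δp = p'−p = (2.1875,1.0781); α = Δx/Fx = (35/16) / (35/2) = 1/8
check: Δy/Fy = (69/64) / (69/8) = 1/8 ✓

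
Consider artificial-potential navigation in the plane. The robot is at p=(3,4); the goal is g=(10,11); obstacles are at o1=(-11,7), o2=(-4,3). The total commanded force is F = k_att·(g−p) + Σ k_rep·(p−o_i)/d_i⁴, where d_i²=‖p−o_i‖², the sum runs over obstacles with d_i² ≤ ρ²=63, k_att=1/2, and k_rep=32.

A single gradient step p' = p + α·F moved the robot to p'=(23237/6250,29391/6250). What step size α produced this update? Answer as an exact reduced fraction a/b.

F_att = 1/2·(g−p) = 1/2·(7,7) = (3.5000,3.5000)
o1: d²=205 > ρ²=63 → inactive
o2: d²=50 ≤ ρ²=63; F_rep = 32·(7,1)/50² = (0.0896,0.0128)
F = F_att + ΣF_rep = (3.5896,3.5128)
Δp = p'−p = (0.7179,0.7026); α = Δx/Fx = (4487/6250) / (4487/1250) = 1/5
check: Δy/Fy = (4391/6250) / (4391/1250) = 1/5 ✓

α = 1/5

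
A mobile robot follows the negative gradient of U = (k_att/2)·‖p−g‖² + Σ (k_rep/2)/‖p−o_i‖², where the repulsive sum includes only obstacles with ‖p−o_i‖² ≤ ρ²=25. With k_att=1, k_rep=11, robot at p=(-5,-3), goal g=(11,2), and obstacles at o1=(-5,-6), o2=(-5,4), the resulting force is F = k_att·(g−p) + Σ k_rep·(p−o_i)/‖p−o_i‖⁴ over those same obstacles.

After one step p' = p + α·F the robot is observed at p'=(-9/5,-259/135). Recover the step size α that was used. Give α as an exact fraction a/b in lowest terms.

α = 1/5

F_att = 1·(g−p) = 1·(16,5) = (16.0000,5.0000)
o1: d²=9 ≤ ρ²=25; F_rep = 11·(0,3)/9² = (0.0000,0.4074)
o2: d²=49 > ρ²=25 → inactive
F = F_att + ΣF_rep = (16.0000,5.4074)
Δp = p'−p = (3.2000,1.0815); α = Δx/Fx = (16/5) / (16) = 1/5
check: Δy/Fy = (146/135) / (146/27) = 1/5 ✓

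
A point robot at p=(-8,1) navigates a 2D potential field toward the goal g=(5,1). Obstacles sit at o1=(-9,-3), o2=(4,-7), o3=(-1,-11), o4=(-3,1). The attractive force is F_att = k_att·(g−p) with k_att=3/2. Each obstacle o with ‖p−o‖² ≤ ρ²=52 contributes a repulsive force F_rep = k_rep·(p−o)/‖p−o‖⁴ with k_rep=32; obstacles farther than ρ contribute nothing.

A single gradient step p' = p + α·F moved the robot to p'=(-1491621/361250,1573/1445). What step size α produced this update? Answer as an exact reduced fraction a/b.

α = 1/5

F_att = 3/2·(g−p) = 3/2·(13,0) = (19.5000,0.0000)
o1: d²=17 ≤ ρ²=52; F_rep = 32·(1,4)/17² = (0.1107,0.4429)
o2: d²=208 > ρ²=52 → inactive
o3: d²=193 > ρ²=52 → inactive
o4: d²=25 ≤ ρ²=52; F_rep = 32·(-5,0)/25² = (-0.2560,0.0000)
F = F_att + ΣF_rep = (19.3547,0.4429)
Δp = p'−p = (3.8709,0.0886); α = Δx/Fx = (1398379/361250) / (1398379/72250) = 1/5
check: Δy/Fy = (128/1445) / (128/289) = 1/5 ✓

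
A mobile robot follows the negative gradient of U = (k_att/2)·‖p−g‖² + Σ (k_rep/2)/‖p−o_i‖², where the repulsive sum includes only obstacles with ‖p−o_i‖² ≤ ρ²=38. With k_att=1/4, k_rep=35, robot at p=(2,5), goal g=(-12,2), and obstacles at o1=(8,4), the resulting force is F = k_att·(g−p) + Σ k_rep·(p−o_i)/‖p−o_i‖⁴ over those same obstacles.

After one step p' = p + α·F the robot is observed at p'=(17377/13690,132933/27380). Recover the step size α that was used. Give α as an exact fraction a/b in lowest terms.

α = 1/5

F_att = 1/4·(g−p) = 1/4·(-14,-3) = (-3.5000,-0.7500)
o1: d²=37 ≤ ρ²=38; F_rep = 35·(-6,1)/37² = (-0.1534,0.0256)
F = F_att + ΣF_rep = (-3.6534,-0.7244)
Δp = p'−p = (-0.7307,-0.1449); α = Δx/Fx = (-10003/13690) / (-10003/2738) = 1/5
check: Δy/Fy = (-3967/27380) / (-3967/5476) = 1/5 ✓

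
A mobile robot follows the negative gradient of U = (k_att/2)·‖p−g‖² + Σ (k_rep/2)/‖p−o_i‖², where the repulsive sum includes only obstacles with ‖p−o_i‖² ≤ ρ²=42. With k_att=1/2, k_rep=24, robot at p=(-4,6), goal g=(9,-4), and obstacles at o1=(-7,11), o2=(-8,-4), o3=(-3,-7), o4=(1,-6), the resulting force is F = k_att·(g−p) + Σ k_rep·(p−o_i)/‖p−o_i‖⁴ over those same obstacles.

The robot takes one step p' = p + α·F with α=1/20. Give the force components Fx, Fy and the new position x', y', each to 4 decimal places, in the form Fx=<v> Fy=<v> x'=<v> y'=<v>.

F_att = 1/2·(g−p) = 1/2·(13,-10) = (6.5000,-5.0000)
o1: d²=34 ≤ ρ²=42; F_rep = 24·(3,-5)/34² = (0.0623,-0.1038)
o2: d²=116 > ρ²=42 → inactive
o3: d²=170 > ρ²=42 → inactive
o4: d²=169 > ρ²=42 → inactive
F = F_att + ΣF_rep = (6.5623,-5.1038)
p' = p + 1/20·F = (-3.6719,5.7448)

Fx=6.5623 Fy=-5.1038 x'=-3.6719 y'=5.7448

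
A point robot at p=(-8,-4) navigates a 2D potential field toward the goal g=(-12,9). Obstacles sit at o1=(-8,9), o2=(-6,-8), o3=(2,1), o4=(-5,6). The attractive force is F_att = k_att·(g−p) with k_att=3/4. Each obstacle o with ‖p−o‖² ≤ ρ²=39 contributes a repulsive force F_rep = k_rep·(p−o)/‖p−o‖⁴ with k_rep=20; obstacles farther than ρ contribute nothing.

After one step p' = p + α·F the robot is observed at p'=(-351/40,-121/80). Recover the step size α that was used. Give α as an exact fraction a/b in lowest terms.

α = 1/4

F_att = 3/4·(g−p) = 3/4·(-4,13) = (-3.0000,9.7500)
o1: d²=169 > ρ²=39 → inactive
o2: d²=20 ≤ ρ²=39; F_rep = 20·(-2,4)/20² = (-0.1000,0.2000)
o3: d²=125 > ρ²=39 → inactive
o4: d²=109 > ρ²=39 → inactive
F = F_att + ΣF_rep = (-3.1000,9.9500)
Δp = p'−p = (-0.7750,2.4875); α = Δx/Fx = (-31/40) / (-31/10) = 1/4
check: Δy/Fy = (199/80) / (199/20) = 1/4 ✓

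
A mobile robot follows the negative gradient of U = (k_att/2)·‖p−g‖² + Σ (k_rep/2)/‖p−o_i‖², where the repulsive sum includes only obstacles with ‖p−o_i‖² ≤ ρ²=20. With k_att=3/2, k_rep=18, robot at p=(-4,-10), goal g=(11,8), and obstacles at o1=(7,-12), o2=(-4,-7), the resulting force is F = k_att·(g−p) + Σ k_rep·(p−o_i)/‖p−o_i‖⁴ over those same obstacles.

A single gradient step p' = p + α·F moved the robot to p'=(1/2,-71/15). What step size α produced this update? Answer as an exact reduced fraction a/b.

F_att = 3/2·(g−p) = 3/2·(15,18) = (22.5000,27.0000)
o1: d²=125 > ρ²=20 → inactive
o2: d²=9 ≤ ρ²=20; F_rep = 18·(0,-3)/9² = (0.0000,-0.6667)
F = F_att + ΣF_rep = (22.5000,26.3333)
Δp = p'−p = (4.5000,5.2667); α = Δx/Fx = (9/2) / (45/2) = 1/5
check: Δy/Fy = (79/15) / (79/3) = 1/5 ✓

α = 1/5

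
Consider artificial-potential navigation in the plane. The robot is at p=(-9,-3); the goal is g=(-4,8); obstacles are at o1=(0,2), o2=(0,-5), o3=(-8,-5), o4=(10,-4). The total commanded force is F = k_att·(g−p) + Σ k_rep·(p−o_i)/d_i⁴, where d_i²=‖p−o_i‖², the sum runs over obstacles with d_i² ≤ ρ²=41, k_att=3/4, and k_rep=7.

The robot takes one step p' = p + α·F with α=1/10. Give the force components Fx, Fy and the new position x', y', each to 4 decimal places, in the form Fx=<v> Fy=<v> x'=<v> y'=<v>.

F_att = 3/4·(g−p) = 3/4·(5,11) = (3.7500,8.2500)
o1: d²=106 > ρ²=41 → inactive
o2: d²=85 > ρ²=41 → inactive
o3: d²=5 ≤ ρ²=41; F_rep = 7·(-1,2)/5² = (-0.2800,0.5600)
o4: d²=362 > ρ²=41 → inactive
F = F_att + ΣF_rep = (3.4700,8.8100)
p' = p + 1/10·F = (-8.6530,-2.1190)

Fx=3.4700 Fy=8.8100 x'=-8.6530 y'=-2.1190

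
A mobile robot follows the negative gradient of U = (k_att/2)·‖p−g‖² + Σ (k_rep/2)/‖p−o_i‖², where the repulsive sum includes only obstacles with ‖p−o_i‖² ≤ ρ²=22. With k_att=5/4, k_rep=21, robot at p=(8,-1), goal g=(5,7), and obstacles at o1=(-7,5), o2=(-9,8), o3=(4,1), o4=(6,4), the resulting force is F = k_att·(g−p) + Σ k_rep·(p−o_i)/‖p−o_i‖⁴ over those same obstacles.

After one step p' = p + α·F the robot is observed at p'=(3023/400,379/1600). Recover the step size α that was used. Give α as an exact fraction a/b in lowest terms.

α = 1/8

F_att = 5/4·(g−p) = 5/4·(-3,8) = (-3.7500,10.0000)
o1: d²=261 > ρ²=22 → inactive
o2: d²=370 > ρ²=22 → inactive
o3: d²=20 ≤ ρ²=22; F_rep = 21·(4,-2)/20² = (0.2100,-0.1050)
o4: d²=29 > ρ²=22 → inactive
F = F_att + ΣF_rep = (-3.5400,9.8950)
Δp = p'−p = (-0.4425,1.2369); α = Δx/Fx = (-177/400) / (-177/50) = 1/8
check: Δy/Fy = (1979/1600) / (1979/200) = 1/8 ✓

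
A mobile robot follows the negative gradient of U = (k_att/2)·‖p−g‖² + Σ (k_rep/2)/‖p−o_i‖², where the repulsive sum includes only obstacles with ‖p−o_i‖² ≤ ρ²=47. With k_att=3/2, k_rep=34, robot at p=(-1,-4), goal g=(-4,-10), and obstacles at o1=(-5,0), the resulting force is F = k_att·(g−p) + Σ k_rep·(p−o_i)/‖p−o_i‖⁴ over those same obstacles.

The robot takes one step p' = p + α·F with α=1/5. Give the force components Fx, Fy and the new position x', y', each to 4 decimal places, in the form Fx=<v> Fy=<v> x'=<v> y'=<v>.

F_att = 3/2·(g−p) = 3/2·(-3,-6) = (-4.5000,-9.0000)
o1: d²=32 ≤ ρ²=47; F_rep = 34·(4,-4)/32² = (0.1328,-0.1328)
F = F_att + ΣF_rep = (-4.3672,-9.1328)
p' = p + 1/5·F = (-1.8734,-5.8266)

Fx=-4.3672 Fy=-9.1328 x'=-1.8734 y'=-5.8266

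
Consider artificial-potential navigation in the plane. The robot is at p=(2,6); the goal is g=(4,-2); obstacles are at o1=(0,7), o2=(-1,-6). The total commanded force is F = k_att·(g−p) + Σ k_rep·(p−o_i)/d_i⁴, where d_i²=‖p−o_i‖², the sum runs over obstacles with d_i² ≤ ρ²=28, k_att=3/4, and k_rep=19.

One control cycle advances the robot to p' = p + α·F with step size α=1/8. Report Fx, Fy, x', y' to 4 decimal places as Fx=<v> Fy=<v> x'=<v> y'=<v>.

F_att = 3/4·(g−p) = 3/4·(2,-8) = (1.5000,-6.0000)
o1: d²=5 ≤ ρ²=28; F_rep = 19·(2,-1)/5² = (1.5200,-0.7600)
o2: d²=153 > ρ²=28 → inactive
F = F_att + ΣF_rep = (3.0200,-6.7600)
p' = p + 1/8·F = (2.3775,5.1550)

Fx=3.0200 Fy=-6.7600 x'=2.3775 y'=5.1550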